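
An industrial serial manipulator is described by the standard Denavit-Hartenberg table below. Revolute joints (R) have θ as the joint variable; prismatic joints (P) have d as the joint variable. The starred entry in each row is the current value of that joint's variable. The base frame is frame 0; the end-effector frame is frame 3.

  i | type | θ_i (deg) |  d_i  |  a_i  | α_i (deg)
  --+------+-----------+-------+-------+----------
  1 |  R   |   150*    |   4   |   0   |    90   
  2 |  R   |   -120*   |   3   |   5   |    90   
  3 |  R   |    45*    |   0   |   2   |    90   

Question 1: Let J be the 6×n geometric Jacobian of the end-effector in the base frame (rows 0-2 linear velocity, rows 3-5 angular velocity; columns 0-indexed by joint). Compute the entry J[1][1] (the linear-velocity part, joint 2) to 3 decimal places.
axis z_1 = (0.5000,0.8660,0.0000); lever o_n−o_1 = (4.9845,2.2193,-5.5549)
cross product → J_v[:, 1] = (-4.8107,2.7774,-3.2071)
J_ω[:, 1] = z_1
entry J[1][1] = 2.7774

2.777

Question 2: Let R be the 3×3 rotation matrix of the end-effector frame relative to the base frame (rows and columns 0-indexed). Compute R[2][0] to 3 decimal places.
-0.612

End-effector x-axis (col 0 of R) = (0.6597,0.4356,-0.6124)
R[2][0] = -0.6124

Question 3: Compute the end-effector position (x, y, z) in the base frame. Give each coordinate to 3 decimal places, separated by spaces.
4.985 2.219 -1.555

after link 1: o_1 = (0.0000, 0.0000, 4.0000)
after link 2: o_2 = (3.6651, 1.3481, -0.3301)
after link 3: o_3 = (4.9845, 2.2193, -1.5549)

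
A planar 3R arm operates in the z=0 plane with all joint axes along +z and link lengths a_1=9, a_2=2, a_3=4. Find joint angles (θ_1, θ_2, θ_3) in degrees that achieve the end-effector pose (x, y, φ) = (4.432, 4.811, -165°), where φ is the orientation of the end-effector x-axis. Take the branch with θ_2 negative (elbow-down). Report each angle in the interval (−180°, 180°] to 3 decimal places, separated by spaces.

45.001 -60.004 -149.996

wrist centre = target − a_3·(cos φ, sin φ) = (8.2957, 5.8463)
cos θ_2 = (102.9976−9²−2²)/(2·9·2) = 0.4999; θ_2 = -60.0043° (elbow-down)
β = atan2(5.8463,8.2957) = 35.1737°; ψ = atan2(-1.7321,9.9999) = -9.8270°
θ_1 = β − ψ = 45.0007°
θ_3 = φ − θ_1 − θ_2 = -149.9963° (wrapped to (-180°,180°])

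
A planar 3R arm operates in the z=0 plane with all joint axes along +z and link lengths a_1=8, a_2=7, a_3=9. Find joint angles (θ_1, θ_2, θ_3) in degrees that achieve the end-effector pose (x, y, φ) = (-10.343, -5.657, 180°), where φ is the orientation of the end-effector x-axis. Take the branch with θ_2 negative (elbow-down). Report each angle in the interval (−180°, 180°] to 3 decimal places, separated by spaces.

-44.999 -134.999 -0.002

wrist centre = target − a_3·(cos φ, sin φ) = (-1.3430, -5.6570)
cos θ_2 = (33.8053−8²−7²)/(2·8·7) = -0.7071; θ_2 = -134.9991° (elbow-down)
β = atan2(-5.6570,-1.3430) = -103.3551°; ψ = atan2(-4.9498,3.0503) = -58.3565°
θ_1 = β − ψ = -44.9985°
θ_3 = φ − θ_1 − θ_2 = -0.0024° (wrapped to (-180°,180°])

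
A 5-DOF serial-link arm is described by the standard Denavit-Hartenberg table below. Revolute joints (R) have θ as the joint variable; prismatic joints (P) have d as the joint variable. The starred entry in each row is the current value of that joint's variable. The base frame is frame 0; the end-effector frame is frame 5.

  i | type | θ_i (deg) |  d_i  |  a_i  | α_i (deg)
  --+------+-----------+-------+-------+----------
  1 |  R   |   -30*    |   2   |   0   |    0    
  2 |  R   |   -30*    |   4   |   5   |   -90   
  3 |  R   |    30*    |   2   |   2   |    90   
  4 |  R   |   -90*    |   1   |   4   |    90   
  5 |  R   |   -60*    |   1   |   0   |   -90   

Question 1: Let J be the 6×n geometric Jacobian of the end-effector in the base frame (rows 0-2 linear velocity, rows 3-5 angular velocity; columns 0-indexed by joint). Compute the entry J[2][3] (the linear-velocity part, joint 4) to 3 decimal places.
-2.000

axis z_3 = (0.2500,-0.4330,0.8660); lever o_n−o_3 = (-3.6471,-1.6830,1.3660)
cross product → J_v[:, 3] = (0.8660,-3.5000,-2.0000)
J_ω[:, 3] = z_3
entry J[2][3] = -2.0000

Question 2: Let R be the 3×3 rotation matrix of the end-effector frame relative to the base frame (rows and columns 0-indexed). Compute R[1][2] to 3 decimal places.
End-effector z-axis (col 2 of R) = (-0.6250,-0.6495,0.4330)
R[1][2] = -0.6495

-0.650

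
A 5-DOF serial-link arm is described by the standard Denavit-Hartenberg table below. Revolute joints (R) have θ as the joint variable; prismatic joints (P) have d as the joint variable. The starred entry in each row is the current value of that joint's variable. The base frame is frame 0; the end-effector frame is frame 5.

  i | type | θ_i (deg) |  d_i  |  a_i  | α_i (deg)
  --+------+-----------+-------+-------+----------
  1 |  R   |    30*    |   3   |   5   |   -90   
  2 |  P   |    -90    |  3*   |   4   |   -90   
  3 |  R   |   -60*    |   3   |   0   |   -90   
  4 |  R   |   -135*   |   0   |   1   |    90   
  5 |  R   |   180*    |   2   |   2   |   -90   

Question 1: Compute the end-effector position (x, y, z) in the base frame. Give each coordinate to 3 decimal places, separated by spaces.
after link 1: o_1 = (4.3301, 2.5000, 3.0000)
after link 2: o_2 = (2.8301, 5.0981, 7.0000)
after link 3: o_3 = (5.4282, 6.5981, 7.0000)
after link 4: o_4 = (6.3468, 6.4213, 6.6464)
after link 5: o_5 = (3.8973, 5.0071, 6.6464)

3.897 5.007 6.646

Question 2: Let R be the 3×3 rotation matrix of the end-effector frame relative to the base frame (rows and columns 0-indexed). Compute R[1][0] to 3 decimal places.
0.177

End-effector x-axis (col 0 of R) = (-0.9186,0.1768,0.3536)
R[1][0] = 0.1768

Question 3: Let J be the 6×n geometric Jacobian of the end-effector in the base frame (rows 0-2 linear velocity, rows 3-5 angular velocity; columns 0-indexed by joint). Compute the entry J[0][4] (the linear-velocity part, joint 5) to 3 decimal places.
-0.500

axis z_4 = (-0.3062,-0.8839,-0.3536); lever o_n−o_4 = (-2.4495,-1.4142,0.0000)
cross product → J_v[:, 4] = (-0.5000,0.8660,-1.7321)
J_ω[:, 4] = z_4
entry J[0][4] = -0.5000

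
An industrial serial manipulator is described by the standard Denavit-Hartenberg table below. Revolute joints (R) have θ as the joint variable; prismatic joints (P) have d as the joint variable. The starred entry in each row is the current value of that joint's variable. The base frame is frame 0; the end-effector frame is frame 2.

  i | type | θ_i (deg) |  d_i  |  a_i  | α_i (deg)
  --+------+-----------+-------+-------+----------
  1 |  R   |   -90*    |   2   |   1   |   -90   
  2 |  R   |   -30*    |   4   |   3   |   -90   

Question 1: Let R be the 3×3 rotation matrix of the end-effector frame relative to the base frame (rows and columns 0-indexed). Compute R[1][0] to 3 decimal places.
End-effector x-axis (col 0 of R) = (0.0000,-0.8660,0.5000)
R[1][0] = -0.8660

-0.866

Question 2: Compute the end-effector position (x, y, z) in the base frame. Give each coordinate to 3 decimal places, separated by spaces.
after link 1: o_1 = (0.0000, -1.0000, 2.0000)
after link 2: o_2 = (4.0000, -3.5981, 3.5000)

4.000 -3.598 3.500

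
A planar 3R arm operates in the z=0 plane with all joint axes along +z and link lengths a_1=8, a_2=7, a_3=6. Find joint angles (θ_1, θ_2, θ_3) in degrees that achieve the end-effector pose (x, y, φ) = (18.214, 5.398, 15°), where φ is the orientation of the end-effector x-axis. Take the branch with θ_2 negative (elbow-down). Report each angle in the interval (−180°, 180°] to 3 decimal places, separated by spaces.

wrist centre = target − a_3·(cos φ, sin φ) = (12.4184, 3.8451)
cos θ_2 = (169.0025−8²−7²)/(2·8·7) = 0.5000; θ_2 = -59.9985° (elbow-down)
β = atan2(3.8451,12.4184) = 17.2039°; ψ = atan2(-6.0621,11.5002) = -27.7951°
θ_1 = β − ψ = 44.9990°
θ_3 = φ − θ_1 − θ_2 = 29.9995° (wrapped to (-180°,180°])

44.999 -59.999 30.000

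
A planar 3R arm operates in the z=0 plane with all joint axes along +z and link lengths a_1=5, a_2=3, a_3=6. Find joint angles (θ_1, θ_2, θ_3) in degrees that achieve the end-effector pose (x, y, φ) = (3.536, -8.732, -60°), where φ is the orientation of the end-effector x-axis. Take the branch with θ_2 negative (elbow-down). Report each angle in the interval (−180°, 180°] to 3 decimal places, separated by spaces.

-44.992 -134.993 119.985

wrist centre = target − a_3·(cos φ, sin φ) = (0.5360, -3.5358)
cos θ_2 = (12.7895−5²−3²)/(2·5·3) = -0.7070; θ_2 = -134.9927° (elbow-down)
β = atan2(-3.5358,0.5360) = -81.3801°; ψ = atan2(-2.1216,2.8790) = -36.3877°
θ_1 = β − ψ = -44.9924°
θ_3 = φ − θ_1 − θ_2 = 119.9851° (wrapped to (-180°,180°])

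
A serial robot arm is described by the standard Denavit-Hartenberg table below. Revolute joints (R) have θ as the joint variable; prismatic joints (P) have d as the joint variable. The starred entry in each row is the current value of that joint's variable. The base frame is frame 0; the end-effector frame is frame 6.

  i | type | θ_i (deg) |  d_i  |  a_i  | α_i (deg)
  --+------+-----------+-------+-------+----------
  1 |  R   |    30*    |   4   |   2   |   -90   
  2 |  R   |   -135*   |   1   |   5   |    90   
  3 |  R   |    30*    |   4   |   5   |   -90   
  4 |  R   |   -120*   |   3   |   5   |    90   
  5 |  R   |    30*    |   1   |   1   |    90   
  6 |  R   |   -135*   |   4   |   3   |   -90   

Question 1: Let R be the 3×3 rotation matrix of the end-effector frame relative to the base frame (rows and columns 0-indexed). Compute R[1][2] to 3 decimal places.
0.054

End-effector z-axis (col 2 of R) = (-0.8250,0.0540,-0.5625)
R[1][2] = 0.0540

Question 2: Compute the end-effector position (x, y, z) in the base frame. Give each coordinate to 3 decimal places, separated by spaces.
-9.997 -3.935 2.792

after link 1: o_1 = (1.7321, 1.0000, 4.0000)
after link 2: o_2 = (-1.8298, 0.0983, 7.5355)
after link 3: o_3 = (-8.1810, -0.6818, 7.7690)
after link 4: o_4 = (-9.2623, 0.2505, 2.1155)
after link 5: o_5 = (-8.4651, 0.4608, 0.9665)
after link 6: o_6 = (-9.9971, -3.9349, 2.7916)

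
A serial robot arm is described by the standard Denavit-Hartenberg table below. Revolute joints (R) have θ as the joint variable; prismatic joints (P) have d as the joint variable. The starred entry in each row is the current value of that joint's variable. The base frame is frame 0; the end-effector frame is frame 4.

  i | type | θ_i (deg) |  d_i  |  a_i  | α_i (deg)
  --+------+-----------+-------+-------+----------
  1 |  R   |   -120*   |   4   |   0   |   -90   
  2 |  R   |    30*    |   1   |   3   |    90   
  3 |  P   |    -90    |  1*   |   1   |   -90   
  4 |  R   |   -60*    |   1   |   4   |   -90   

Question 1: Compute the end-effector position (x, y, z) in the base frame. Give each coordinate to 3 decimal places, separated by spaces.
-4.580 -3.933 5.866

after link 1: o_1 = (0.0000, 0.0000, 4.0000)
after link 2: o_2 = (-0.4330, -2.7500, 2.5000)
after link 3: o_3 = (-1.5490, -2.6830, 3.3660)
after link 4: o_4 = (-4.5801, -3.9330, 5.8660)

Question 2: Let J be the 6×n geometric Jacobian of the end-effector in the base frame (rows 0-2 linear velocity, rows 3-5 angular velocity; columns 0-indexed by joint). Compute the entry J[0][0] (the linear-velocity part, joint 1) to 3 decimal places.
3.933

axis z_0 = ẑ; lever o_n−o_0 = (-4.5801,-3.9330,5.8660)
cross product → J_v[:, 0] = (3.9330,-4.5801,0.0000)
J_ω[:, 0] = z_0
entry J[0][0] = 3.9330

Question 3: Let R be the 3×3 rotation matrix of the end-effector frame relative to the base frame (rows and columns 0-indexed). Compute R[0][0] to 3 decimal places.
End-effector x-axis (col 0 of R) = (-0.6495,-0.1250,0.7500)
R[0][0] = -0.6495

-0.650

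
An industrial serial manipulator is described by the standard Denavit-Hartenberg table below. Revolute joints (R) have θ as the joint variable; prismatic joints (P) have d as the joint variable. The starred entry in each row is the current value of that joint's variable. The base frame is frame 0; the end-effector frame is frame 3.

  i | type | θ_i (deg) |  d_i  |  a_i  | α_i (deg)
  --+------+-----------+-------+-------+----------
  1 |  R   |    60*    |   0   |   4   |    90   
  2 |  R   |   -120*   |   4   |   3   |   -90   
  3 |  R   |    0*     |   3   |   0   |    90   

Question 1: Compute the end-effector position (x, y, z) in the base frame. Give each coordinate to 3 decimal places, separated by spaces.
6.013 2.415 -4.098

after link 1: o_1 = (2.0000, 3.4641, 0.0000)
after link 2: o_2 = (4.7141, 0.1651, -2.5981)
after link 3: o_3 = (6.0131, 2.4151, -4.0981)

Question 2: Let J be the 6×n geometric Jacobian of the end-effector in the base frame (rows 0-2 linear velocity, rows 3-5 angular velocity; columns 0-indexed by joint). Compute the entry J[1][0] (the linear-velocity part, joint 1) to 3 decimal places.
axis z_0 = ẑ; lever o_n−o_0 = (6.0131,2.4151,-4.0981)
cross product → J_v[:, 0] = (-2.4151,6.0131,0.0000)
J_ω[:, 0] = z_0
entry J[1][0] = 6.0131

6.013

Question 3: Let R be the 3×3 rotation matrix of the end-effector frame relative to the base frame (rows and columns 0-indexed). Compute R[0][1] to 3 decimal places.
End-effector y-axis (col 1 of R) = (0.4330,0.7500,-0.5000)
R[0][1] = 0.4330

0.433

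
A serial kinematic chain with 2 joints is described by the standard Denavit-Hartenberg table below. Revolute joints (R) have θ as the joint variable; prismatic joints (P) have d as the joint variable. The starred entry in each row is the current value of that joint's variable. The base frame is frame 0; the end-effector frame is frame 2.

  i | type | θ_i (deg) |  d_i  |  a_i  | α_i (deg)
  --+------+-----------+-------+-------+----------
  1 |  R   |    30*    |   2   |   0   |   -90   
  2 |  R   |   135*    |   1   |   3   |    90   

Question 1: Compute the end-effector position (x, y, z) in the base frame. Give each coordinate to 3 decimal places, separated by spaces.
after link 1: o_1 = (0.0000, 0.0000, 2.0000)
after link 2: o_2 = (-2.3371, -0.1946, -0.1213)

-2.337 -0.195 -0.121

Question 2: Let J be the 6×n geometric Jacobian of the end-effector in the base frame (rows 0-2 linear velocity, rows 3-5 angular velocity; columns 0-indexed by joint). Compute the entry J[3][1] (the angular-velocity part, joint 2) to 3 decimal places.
-0.500

axis z_1 = (-0.5000,0.8660,0.0000); lever o_n−o_1 = (-2.3371,-0.1946,-2.1213)
cross product → J_v[:, 1] = (-1.8371,-1.0607,2.1213)
J_ω[:, 1] = z_1
entry J[3][1] = -0.5000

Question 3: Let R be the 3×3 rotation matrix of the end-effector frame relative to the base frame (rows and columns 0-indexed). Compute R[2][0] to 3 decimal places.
End-effector x-axis (col 0 of R) = (-0.6124,-0.3536,-0.7071)
R[2][0] = -0.7071

-0.707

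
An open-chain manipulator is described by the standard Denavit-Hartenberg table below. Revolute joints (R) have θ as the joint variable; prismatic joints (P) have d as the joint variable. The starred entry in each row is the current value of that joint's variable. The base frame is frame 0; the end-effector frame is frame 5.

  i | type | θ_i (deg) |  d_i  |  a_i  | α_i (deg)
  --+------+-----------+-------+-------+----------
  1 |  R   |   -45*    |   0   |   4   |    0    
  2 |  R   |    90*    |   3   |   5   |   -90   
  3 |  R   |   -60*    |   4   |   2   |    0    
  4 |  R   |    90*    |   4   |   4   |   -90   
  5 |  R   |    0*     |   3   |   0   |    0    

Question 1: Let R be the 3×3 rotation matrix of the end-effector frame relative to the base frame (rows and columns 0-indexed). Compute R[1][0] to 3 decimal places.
0.612

End-effector x-axis (col 0 of R) = (0.6124,0.6124,-0.5000)
R[1][0] = 0.6124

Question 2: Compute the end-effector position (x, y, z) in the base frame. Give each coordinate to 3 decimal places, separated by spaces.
2.803 8.460 0.134

after link 1: o_1 = (2.8284, -2.8284, 0.0000)
after link 2: o_2 = (6.3640, 0.7071, 3.0000)
after link 3: o_3 = (4.2426, 4.2426, 4.7321)
after link 4: o_4 = (3.8637, 9.5206, 2.7321)
after link 5: o_5 = (2.8030, 8.4599, 0.1340)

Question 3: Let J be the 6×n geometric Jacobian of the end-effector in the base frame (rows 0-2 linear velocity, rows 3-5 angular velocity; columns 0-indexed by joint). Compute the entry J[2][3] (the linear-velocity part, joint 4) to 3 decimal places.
-1.964

axis z_3 = (-0.7071,0.7071,0.0000); lever o_n−o_3 = (-1.4396,4.2173,-4.5981)
cross product → J_v[:, 3] = (-3.2513,-3.2513,-1.9641)
J_ω[:, 3] = z_3
entry J[2][3] = -1.9641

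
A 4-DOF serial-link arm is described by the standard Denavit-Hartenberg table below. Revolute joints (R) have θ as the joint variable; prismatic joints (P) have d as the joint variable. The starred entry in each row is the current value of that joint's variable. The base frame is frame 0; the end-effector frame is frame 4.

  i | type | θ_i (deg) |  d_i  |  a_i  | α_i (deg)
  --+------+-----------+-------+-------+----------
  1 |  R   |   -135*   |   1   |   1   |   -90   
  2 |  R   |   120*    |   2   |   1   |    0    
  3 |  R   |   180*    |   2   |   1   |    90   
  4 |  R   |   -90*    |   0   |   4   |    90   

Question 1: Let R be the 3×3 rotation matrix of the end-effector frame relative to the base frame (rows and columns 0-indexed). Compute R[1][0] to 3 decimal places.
0.707

End-effector x-axis (col 0 of R) = (-0.7071,0.7071,0.0000)
R[1][0] = 0.7071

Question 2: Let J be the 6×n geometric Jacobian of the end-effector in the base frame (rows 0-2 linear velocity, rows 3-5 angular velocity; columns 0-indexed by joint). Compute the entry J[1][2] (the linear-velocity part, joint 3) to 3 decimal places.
axis z_2 = (0.7071,-0.7071,0.0000); lever o_n−o_2 = (-1.7678,1.0607,0.8660)
cross product → J_v[:, 2] = (-0.6124,-0.6124,-0.5000)
J_ω[:, 2] = z_2
entry J[1][2] = -0.6124

-0.612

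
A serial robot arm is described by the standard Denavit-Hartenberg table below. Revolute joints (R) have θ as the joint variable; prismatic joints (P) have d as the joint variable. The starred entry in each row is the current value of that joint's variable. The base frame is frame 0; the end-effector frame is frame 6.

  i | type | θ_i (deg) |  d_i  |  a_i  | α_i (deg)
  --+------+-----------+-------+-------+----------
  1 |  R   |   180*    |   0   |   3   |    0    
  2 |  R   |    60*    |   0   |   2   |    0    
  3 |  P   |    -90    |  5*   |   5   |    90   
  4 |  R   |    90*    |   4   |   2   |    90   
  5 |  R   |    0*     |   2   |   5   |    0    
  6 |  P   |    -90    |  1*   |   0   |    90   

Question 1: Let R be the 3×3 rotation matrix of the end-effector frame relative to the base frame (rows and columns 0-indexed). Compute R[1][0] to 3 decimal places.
-0.866

End-effector x-axis (col 0 of R) = (-0.5000,-0.8660,0.0000)
R[1][0] = -0.8660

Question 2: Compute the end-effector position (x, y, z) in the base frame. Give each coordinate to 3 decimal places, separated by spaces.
after link 1: o_1 = (-3.0000, 0.0000, 0.0000)
after link 2: o_2 = (-4.0000, -1.7321, 0.0000)
after link 3: o_3 = (-8.3301, 0.7679, 5.0000)
after link 4: o_4 = (-6.3301, 4.2321, 7.0000)
after link 5: o_5 = (-8.0622, 5.2321, 12.0000)
after link 6: o_6 = (-8.9282, 5.7321, 12.0000)

-8.928 5.732 12.000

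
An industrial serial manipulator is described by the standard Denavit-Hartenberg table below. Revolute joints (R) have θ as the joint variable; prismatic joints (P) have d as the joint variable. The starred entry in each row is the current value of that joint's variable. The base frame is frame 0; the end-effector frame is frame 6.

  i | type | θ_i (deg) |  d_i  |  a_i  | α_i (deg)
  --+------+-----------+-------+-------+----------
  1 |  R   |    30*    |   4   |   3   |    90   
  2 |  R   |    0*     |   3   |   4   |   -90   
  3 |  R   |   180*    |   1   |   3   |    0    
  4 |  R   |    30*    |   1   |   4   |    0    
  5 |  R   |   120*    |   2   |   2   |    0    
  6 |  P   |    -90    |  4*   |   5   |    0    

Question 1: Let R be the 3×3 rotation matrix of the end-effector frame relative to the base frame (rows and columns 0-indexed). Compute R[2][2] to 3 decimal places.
1.000

End-effector z-axis (col 2 of R) = (0.0000,0.0000,1.0000)
R[2][2] = 1.0000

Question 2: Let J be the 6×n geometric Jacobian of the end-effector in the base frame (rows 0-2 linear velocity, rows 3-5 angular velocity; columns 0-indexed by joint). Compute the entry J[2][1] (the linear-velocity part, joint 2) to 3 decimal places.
-3.232

axis z_1 = (0.5000,-0.8660,0.0000); lever o_n−o_1 = (2.3660,-10.5622,8.0000)
cross product → J_v[:, 1] = (-6.9282,-4.0000,-3.2321)
J_ω[:, 1] = z_1
entry J[2][1] = -3.2321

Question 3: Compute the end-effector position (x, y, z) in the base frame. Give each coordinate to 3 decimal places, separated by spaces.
4.964 -9.062 12.000

after link 1: o_1 = (2.5981, 1.5000, 4.0000)
after link 2: o_2 = (7.5622, 0.9019, 4.0000)
after link 3: o_3 = (4.9641, -0.5981, 5.0000)
after link 4: o_4 = (2.9641, -4.0622, 6.0000)
after link 5: o_5 = (4.9641, -4.0622, 8.0000)
after link 6: o_6 = (4.9641, -9.0622, 12.0000)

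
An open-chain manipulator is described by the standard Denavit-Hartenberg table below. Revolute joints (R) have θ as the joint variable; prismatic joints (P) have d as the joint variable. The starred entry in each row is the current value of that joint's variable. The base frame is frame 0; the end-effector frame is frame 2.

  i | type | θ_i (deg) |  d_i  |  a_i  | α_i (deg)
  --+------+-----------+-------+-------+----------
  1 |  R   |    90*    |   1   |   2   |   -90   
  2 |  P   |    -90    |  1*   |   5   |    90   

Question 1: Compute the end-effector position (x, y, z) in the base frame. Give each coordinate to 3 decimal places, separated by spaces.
-1.000 2.000 6.000

after link 1: o_1 = (0.0000, 2.0000, 1.0000)
after link 2: o_2 = (-1.0000, 2.0000, 6.0000)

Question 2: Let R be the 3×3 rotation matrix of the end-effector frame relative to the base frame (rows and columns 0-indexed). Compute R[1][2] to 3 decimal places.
End-effector z-axis (col 2 of R) = (-0.0000,-1.0000,0.0000)
R[1][2] = -1.0000

-1.000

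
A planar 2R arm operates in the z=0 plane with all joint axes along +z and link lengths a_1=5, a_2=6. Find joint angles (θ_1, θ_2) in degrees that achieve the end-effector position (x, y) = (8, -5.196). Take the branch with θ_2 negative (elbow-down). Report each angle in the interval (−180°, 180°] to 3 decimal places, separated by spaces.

cos θ_2 = (90.9984−5²−6²)/(2·5·6) = 0.5000; θ_2 = -60.0017° (elbow-down)
β = atan2(-5.1960,8.0000) = -33.0037°; ψ = atan2(-5.1962,7.9998) = -33.0055°
θ_1 = β − ψ = 0.0017°

0.002 -60.002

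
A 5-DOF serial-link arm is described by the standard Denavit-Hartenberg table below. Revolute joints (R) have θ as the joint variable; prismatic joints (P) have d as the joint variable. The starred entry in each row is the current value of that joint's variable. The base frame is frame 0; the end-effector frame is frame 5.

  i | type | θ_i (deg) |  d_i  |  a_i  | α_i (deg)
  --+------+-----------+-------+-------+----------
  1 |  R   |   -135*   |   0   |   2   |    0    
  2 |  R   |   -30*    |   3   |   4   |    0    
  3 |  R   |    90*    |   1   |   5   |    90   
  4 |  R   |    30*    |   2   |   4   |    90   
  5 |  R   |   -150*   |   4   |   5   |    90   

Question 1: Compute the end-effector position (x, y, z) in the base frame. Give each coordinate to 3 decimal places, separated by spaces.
after link 1: o_1 = (-1.4142, -1.4142, 0.0000)
after link 2: o_2 = (-5.2779, -2.4495, 3.0000)
after link 3: o_3 = (-3.9838, -7.2791, 4.0000)
after link 4: o_4 = (-5.0191, -11.1428, 6.0000)
after link 5: o_5 = (-3.0572, -8.8054, 0.3708)

-3.057 -8.805 0.371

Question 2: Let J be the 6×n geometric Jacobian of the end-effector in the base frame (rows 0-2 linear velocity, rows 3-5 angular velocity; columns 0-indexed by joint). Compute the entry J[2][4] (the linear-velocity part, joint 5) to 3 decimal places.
axis z_4 = (0.1294,-0.4830,-0.8660); lever o_n−o_4 = (1.9619,2.3374,-5.6292)
cross product → J_v[:, 4] = (4.7429,-0.9706,1.2500)
J_ω[:, 4] = z_4
entry J[2][4] = 1.2500

1.250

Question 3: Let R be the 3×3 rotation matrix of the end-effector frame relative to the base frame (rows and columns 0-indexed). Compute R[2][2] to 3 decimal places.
End-effector z-axis (col 2 of R) = (-0.9486,0.1941,-0.2500)
R[2][2] = -0.2500

-0.250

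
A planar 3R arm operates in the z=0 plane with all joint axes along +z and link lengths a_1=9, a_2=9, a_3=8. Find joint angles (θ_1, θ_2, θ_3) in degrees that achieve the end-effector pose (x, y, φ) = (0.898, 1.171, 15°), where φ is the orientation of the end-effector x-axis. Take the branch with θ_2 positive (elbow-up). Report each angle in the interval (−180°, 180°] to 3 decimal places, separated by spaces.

120.004 134.999 119.997

wrist centre = target − a_3·(cos φ, sin φ) = (-6.8294, -0.8996)
cos θ_2 = (47.4500−9²−9²)/(2·9·9) = -0.7071; θ_2 = 134.9994° (elbow-up)
β = atan2(-0.8996,-6.8294) = -172.4963°; ψ = atan2(6.3640,2.6361) = 67.4997°
θ_1 = β − ψ = -239.9960°
θ_3 = φ − θ_1 − θ_2 = 119.9967° (wrapped to (-180°,180°])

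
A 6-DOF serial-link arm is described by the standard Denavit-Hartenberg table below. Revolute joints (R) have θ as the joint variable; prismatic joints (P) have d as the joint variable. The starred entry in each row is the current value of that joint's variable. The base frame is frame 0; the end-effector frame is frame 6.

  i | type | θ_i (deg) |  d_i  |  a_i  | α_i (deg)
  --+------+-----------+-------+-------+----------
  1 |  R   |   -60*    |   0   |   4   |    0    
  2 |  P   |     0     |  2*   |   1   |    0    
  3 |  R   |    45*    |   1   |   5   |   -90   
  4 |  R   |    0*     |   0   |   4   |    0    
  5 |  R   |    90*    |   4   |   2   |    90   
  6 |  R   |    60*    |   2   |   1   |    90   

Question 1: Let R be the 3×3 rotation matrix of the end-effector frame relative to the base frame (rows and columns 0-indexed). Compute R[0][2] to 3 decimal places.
-0.129

End-effector z-axis (col 2 of R) = (-0.1294,-0.4830,-0.8660)
R[0][2] = -0.1294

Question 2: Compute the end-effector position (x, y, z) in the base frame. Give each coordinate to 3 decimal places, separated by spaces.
after link 1: o_1 = (2.0000, -3.4641, 0.0000)
after link 2: o_2 = (2.5000, -4.3301, 2.0000)
after link 3: o_3 = (7.3296, -5.6242, 3.0000)
after link 4: o_4 = (11.1933, -6.6595, 3.0000)
after link 5: o_5 = (12.2286, -2.7958, 1.0000)
after link 6: o_6 = (14.3846, -2.4769, 0.5000)

14.385 -2.477 0.500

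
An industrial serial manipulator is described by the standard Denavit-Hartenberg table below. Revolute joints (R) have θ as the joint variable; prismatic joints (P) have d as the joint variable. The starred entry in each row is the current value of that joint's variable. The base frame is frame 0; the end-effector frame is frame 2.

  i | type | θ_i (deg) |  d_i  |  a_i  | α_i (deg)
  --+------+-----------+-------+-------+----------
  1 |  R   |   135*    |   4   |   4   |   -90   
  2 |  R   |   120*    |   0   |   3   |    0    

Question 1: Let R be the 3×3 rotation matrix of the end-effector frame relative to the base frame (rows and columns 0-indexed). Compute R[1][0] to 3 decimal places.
-0.354

End-effector x-axis (col 0 of R) = (0.3536,-0.3536,-0.8660)
R[1][0] = -0.3536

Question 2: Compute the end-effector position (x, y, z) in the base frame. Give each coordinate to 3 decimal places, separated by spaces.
after link 1: o_1 = (-2.8284, 2.8284, 4.0000)
after link 2: o_2 = (-1.7678, 1.7678, 1.4019)

-1.768 1.768 1.402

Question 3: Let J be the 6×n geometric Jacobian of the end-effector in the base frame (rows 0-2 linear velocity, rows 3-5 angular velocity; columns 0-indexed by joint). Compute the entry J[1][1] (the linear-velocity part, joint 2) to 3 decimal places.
axis z_1 = (-0.7071,-0.7071,0.0000); lever o_n−o_1 = (1.0607,-1.0607,-2.5981)
cross product → J_v[:, 1] = (1.8371,-1.8371,1.5000)
J_ω[:, 1] = z_1
entry J[1][1] = -1.8371

-1.837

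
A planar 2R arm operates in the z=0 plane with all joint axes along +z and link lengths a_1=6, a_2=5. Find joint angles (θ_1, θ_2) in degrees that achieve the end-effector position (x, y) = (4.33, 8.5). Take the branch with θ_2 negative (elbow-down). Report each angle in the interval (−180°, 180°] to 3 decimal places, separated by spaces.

90.001 -60.001

cos θ_2 = (90.9989−6²−5²)/(2·6·5) = 0.5000; θ_2 = -60.0012° (elbow-down)
β = atan2(8.5000,4.3300) = 63.0052°; ψ = atan2(-4.3302,8.4999) = -26.9960°
θ_1 = β − ψ = 90.0012°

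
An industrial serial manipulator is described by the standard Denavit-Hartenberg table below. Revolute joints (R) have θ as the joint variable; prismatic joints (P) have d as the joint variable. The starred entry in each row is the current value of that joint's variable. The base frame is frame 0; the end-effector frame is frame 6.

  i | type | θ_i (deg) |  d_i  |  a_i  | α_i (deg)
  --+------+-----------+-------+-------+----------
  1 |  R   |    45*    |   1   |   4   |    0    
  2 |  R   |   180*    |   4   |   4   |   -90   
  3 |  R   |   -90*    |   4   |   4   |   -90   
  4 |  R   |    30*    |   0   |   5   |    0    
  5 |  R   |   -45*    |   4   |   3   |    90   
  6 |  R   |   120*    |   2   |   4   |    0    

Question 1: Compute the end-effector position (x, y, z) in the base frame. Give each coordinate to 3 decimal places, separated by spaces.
-2.668 -7.888 13.778

after link 1: o_1 = (2.8284, 2.8284, 1.0000)
after link 2: o_2 = (-0.0000, 0.0000, 5.0000)
after link 3: o_3 = (2.8284, -2.8284, 9.0000)
after link 4: o_4 = (1.0607, -1.0607, 13.3301)
after link 5: o_5 = (-1.2187, -4.4381, 16.2279)
after link 6: o_6 = (-2.6682, -7.8876, 13.7784)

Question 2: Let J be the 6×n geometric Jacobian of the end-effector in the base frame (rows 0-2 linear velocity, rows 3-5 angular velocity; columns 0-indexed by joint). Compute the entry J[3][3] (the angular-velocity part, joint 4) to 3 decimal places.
axis z_3 = (-0.7071,-0.7071,-0.0000); lever o_n−o_3 = (-5.4966,-5.0592,4.7784)
cross product → J_v[:, 3] = (-3.3788,3.3788,-0.3093)
J_ω[:, 3] = z_3
entry J[3][3] = -0.7071

-0.707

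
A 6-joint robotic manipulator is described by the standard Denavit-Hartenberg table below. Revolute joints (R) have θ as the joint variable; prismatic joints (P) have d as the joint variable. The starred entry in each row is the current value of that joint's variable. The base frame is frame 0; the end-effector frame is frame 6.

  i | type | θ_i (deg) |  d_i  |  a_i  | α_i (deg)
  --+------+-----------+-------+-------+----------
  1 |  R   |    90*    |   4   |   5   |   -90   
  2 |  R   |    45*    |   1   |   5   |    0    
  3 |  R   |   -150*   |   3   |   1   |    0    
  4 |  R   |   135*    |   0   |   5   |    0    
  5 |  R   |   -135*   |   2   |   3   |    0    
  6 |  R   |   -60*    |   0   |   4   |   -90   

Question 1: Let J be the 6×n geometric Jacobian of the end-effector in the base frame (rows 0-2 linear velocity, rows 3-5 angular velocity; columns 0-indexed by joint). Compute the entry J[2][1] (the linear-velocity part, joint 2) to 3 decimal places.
axis z_1 = (-1.0000,0.0000,0.0000); lever o_n−o_1 = (-6.0000,2.9667,-1.1366)
cross product → J_v[:, 1] = (-0.0000,-1.1366,-2.9667)
J_ω[:, 1] = z_1
entry J[2][1] = -2.9667

-2.967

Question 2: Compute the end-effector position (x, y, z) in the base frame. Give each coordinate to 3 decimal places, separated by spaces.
after link 1: o_1 = (0.0000, 5.0000, 4.0000)
after link 2: o_2 = (-1.0000, 8.5355, 0.4645)
after link 3: o_3 = (-4.0000, 8.2767, 1.4304)
after link 4: o_4 = (-4.0000, 12.6068, -1.0696)
after link 5: o_5 = (-6.0000, 11.8304, 1.8282)
after link 6: o_6 = (-6.0000, 7.9667, 2.8634)

-6.000 7.967 2.863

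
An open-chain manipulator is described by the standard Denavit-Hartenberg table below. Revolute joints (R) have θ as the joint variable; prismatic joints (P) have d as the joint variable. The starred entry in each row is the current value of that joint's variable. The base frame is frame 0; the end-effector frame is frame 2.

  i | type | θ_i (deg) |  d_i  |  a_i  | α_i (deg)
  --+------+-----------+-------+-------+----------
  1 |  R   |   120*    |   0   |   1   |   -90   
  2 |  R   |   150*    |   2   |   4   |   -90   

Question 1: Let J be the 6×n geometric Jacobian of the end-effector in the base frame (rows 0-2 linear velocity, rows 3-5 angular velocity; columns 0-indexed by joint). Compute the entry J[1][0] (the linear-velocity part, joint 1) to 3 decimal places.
-0.500

axis z_0 = ẑ; lever o_n−o_0 = (-0.5000,-3.1340,-2.0000)
cross product → J_v[:, 0] = (3.1340,-0.5000,0.0000)
J_ω[:, 0] = z_0
entry J[1][0] = -0.5000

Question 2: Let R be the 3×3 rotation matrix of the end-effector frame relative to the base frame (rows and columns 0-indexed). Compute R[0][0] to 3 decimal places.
0.433

End-effector x-axis (col 0 of R) = (0.4330,-0.7500,-0.5000)
R[0][0] = 0.4330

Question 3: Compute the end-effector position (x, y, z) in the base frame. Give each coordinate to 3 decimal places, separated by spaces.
after link 1: o_1 = (-0.5000, 0.8660, 0.0000)
after link 2: o_2 = (-0.5000, -3.1340, -2.0000)

-0.500 -3.134 -2.000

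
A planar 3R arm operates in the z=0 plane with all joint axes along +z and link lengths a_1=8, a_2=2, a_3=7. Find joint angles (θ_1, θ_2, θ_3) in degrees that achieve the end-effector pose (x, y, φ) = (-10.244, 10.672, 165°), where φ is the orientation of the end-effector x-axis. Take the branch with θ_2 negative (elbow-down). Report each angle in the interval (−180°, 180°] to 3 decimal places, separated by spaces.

wrist centre = target − a_3·(cos φ, sin φ) = (-3.4825, 8.8603)
cos θ_2 = (90.6323−8²−2²)/(2·8·2) = 0.7073; θ_2 = -44.9877° (elbow-down)
β = atan2(8.8603,-3.4825) = 111.4573°; ψ = atan2(-1.4139,9.4145) = -8.5411°
θ_1 = β − ψ = 119.9983°
θ_3 = φ − θ_1 − θ_2 = 89.9894° (wrapped to (-180°,180°])

119.998 -44.988 89.989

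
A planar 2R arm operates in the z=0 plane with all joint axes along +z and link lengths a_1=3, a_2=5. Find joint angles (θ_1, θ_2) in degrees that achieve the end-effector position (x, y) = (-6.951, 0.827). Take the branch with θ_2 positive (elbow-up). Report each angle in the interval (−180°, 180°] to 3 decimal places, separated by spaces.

cos θ_2 = (49.0003−3²−5²)/(2·3·5) = 0.5000; θ_2 = 59.9993° (elbow-up)
β = atan2(0.8270,-6.9510) = 173.2151°; ψ = atan2(4.3301,5.5001) = 38.2127°
θ_1 = β − ψ = 135.0024°

135.002 59.999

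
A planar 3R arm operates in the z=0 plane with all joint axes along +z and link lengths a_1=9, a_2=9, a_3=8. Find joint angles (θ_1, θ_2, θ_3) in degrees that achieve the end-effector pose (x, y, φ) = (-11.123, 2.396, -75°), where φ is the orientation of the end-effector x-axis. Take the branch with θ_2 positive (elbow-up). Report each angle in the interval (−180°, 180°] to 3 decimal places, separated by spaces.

wrist centre = target − a_3·(cos φ, sin φ) = (-13.1936, 10.1234)
cos θ_2 = (276.5532−9²−9²)/(2·9·9) = 0.7071; θ_2 = 44.9991° (elbow-up)
β = atan2(10.1234,-13.1936) = 142.5010°; ψ = atan2(6.3639,15.3641) = 22.4995°
θ_1 = β − ψ = 120.0015°
θ_3 = φ − θ_1 − θ_2 = 119.9995° (wrapped to (-180°,180°])

120.001 44.999 119.999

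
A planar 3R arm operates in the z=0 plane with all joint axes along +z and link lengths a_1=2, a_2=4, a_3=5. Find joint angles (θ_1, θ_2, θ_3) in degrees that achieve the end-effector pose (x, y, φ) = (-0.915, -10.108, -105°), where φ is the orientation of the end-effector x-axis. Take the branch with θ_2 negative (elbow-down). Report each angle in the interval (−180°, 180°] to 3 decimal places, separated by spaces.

wrist centre = target − a_3·(cos φ, sin φ) = (0.3791, -5.2784)
cos θ_2 = (28.0049−2²−4²)/(2·2·4) = 0.5003; θ_2 = -59.9797° (elbow-down)
β = atan2(-5.2784,0.3791) = -85.8920°; ψ = atan2(-3.4634,4.0012) = -40.8789°
θ_1 = β − ψ = -45.0132°
θ_3 = φ − θ_1 − θ_2 = -0.0072° (wrapped to (-180°,180°])

-45.013 -59.980 -0.007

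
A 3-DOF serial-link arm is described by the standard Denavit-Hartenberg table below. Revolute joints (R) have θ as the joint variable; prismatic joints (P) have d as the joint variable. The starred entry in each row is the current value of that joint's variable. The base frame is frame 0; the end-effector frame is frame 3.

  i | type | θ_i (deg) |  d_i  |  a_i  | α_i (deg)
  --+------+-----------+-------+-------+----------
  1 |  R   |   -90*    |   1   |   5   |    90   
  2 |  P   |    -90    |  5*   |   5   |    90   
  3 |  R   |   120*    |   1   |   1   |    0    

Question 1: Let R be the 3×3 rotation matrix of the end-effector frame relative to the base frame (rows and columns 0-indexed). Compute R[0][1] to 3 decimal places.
0.500

End-effector y-axis (col 1 of R) = (0.5000,0.0000,0.8660)
R[0][1] = 0.5000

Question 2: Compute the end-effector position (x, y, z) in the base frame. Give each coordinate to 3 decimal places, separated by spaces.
after link 1: o_1 = (0.0000, -5.0000, 1.0000)
after link 2: o_2 = (-5.0000, -5.0000, -4.0000)
after link 3: o_3 = (-5.8660, -4.0000, -3.5000)

-5.866 -4.000 -3.500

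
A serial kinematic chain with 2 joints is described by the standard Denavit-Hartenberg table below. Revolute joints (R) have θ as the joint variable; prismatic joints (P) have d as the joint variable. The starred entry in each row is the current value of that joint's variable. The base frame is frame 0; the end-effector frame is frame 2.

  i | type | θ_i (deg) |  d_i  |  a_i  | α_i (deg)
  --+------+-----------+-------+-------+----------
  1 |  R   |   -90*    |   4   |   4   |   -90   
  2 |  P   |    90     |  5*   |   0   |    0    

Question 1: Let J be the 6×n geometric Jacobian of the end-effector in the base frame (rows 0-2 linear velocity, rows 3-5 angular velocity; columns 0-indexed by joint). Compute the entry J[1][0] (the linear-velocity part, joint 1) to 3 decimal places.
axis z_0 = ẑ; lever o_n−o_0 = (5.0000,-4.0000,4.0000)
cross product → J_v[:, 0] = (4.0000,5.0000,-0.0000)
J_ω[:, 0] = z_0
entry J[1][0] = 5.0000

5.000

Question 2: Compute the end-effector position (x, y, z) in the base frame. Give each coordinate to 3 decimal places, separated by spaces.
5.000 -4.000 4.000

after link 1: o_1 = (0.0000, -4.0000, 4.0000)
after link 2: o_2 = (5.0000, -4.0000, 4.0000)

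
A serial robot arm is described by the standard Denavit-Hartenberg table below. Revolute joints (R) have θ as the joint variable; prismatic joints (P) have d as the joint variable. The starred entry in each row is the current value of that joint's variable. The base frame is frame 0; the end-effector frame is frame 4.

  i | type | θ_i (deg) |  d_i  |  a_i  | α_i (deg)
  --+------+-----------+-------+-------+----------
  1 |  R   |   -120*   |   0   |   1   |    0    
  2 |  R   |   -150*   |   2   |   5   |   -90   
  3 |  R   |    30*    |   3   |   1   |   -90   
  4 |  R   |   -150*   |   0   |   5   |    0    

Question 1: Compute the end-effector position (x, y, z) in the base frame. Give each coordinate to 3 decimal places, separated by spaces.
-6.000 1.250 3.665

after link 1: o_1 = (-0.5000, -0.8660, 0.0000)
after link 2: o_2 = (-0.5000, 4.1340, 2.0000)
after link 3: o_3 = (-3.5000, 5.0000, 1.5000)
after link 4: o_4 = (-6.0000, 1.2500, 3.6651)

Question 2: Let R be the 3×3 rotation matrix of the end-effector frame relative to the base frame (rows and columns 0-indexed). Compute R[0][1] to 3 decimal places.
End-effector y-axis (col 1 of R) = (-0.8660,0.4330,-0.2500)
R[0][1] = -0.8660

-0.866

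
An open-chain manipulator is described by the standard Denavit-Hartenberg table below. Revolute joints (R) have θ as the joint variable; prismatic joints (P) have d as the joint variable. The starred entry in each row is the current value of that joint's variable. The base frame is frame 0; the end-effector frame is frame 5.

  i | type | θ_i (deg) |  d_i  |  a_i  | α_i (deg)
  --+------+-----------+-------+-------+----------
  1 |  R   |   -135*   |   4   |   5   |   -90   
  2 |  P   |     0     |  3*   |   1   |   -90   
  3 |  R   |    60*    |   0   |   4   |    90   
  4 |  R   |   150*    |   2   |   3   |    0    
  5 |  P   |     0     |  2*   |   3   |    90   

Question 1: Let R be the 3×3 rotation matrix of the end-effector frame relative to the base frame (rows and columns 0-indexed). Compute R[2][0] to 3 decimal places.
End-effector x-axis (col 0 of R) = (0.8365,-0.2241,-0.5000)
R[2][0] = -0.5000

-0.500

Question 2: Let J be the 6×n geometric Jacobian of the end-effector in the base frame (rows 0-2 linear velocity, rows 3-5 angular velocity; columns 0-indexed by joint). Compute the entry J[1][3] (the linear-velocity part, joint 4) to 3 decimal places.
axis z_3 = (-0.2588,-0.9659,0.0000); lever o_n−o_3 = (3.9838,-5.2086,-3.0000)
cross product → J_v[:, 3] = (2.8978,-0.7765,5.1962)
J_ω[:, 3] = z_3
entry J[1][3] = -0.7765

-0.776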